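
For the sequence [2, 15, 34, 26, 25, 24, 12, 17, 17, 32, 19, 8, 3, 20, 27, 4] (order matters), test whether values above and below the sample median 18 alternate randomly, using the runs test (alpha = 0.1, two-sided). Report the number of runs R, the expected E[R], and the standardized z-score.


Step 1: Compute median = 18; label A = above, B = below.
Labels in order: BBAAAABBBAABBAAB  (n_A = 8, n_B = 8)
Step 2: Count runs R = 7.
Step 3: Under H0 (random ordering), E[R] = 2*n_A*n_B/(n_A+n_B) + 1 = 2*8*8/16 + 1 = 9.0000.
        Var[R] = 2*n_A*n_B*(2*n_A*n_B - n_A - n_B) / ((n_A+n_B)^2 * (n_A+n_B-1)) = 14336/3840 = 3.7333.
        SD[R] = 1.9322.
Step 4: Continuity-corrected z = (R + 0.5 - E[R]) / SD[R] = (7 + 0.5 - 9.0000) / 1.9322 = -0.7763.
Step 5: Two-sided p-value via normal approximation = 2*(1 - Phi(|z|)) = 0.437558.
Step 6: alpha = 0.1. fail to reject H0.

R = 7, z = -0.7763, p = 0.437558, fail to reject H0.


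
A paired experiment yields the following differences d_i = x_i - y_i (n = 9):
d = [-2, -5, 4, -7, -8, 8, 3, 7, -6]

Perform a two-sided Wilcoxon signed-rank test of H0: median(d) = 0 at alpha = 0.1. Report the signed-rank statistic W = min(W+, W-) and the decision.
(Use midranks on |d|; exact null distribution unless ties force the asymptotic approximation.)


Step 1: Drop any zero differences (none here) and take |d_i|.
|d| = [2, 5, 4, 7, 8, 8, 3, 7, 6]
Step 2: Midrank |d_i| (ties get averaged ranks).
ranks: |2|->1, |5|->4, |4|->3, |7|->6.5, |8|->8.5, |8|->8.5, |3|->2, |7|->6.5, |6|->5
Step 3: Attach original signs; sum ranks with positive sign and with negative sign.
W+ = 3 + 8.5 + 2 + 6.5 = 20
W- = 1 + 4 + 6.5 + 8.5 + 5 = 25
(Check: W+ + W- = 45 should equal n(n+1)/2 = 45.)
Step 4: Test statistic W = min(W+, W-) = 20.
Step 5: Ties in |d|, so use the tie-corrected normal approximation.
        E[W] = n(n+1)/4 = 9*10/4 = 22.5.
        Tie groups: |d|=7 (t=2), |d|=8 (t=2); sum(t^3 - t) = 12.
        Var[W] = n(n+1)(2n+1)/24 - sum(t^3-t)/48 = 1710/24 - 12/48 = 71.
        z = (W - E[W]) / sqrt(Var[W]) = (20 - 22.5) / 8.4261 = -0.2967.
        Two-sided p = 2*Phi(z) = 0.766699.
Step 6: alpha = 0.1. fail to reject H0.

W+ = 20, W- = 25, W = min = 20, p = 0.766699, fail to reject H0.


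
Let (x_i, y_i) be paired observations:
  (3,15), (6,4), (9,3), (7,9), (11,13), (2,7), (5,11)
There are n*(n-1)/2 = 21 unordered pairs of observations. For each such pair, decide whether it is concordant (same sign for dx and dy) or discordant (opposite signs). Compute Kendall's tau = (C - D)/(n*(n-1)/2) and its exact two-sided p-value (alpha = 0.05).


Step 1: Enumerate the 21 unordered pairs (i,j) with i<j and classify each by sign(x_j-x_i) * sign(y_j-y_i).
  (1,2):dx=+3,dy=-11->D; (1,3):dx=+6,dy=-12->D; (1,4):dx=+4,dy=-6->D; (1,5):dx=+8,dy=-2->D
  (1,6):dx=-1,dy=-8->C; (1,7):dx=+2,dy=-4->D; (2,3):dx=+3,dy=-1->D; (2,4):dx=+1,dy=+5->C
  (2,5):dx=+5,dy=+9->C; (2,6):dx=-4,dy=+3->D; (2,7):dx=-1,dy=+7->D; (3,4):dx=-2,dy=+6->D
  (3,5):dx=+2,dy=+10->C; (3,6):dx=-7,dy=+4->D; (3,7):dx=-4,dy=+8->D; (4,5):dx=+4,dy=+4->C
  (4,6):dx=-5,dy=-2->C; (4,7):dx=-2,dy=+2->D; (5,6):dx=-9,dy=-6->C; (5,7):dx=-6,dy=-2->C
  (6,7):dx=+3,dy=+4->C
Step 2: C = 9, D = 12, total pairs = 21.
Step 3: tau = (C - D)/(n(n-1)/2) = (9 - 12)/21 = -0.142857.
Step 4: Exact two-sided p-value (enumerate n! = 5040 permutations of y under H0): p = 0.772619.
Step 5: alpha = 0.05. fail to reject H0.

tau_b = -0.1429 (C=9, D=12), p = 0.772619, fail to reject H0.


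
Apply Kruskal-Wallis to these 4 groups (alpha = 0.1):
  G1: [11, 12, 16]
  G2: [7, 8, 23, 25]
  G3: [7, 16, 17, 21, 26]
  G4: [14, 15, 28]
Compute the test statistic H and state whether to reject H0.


Step 1: Combine all N = 15 observations and assign midranks.
sorted (value, group, rank): (7,G2,1.5), (7,G3,1.5), (8,G2,3), (11,G1,4), (12,G1,5), (14,G4,6), (15,G4,7), (16,G1,8.5), (16,G3,8.5), (17,G3,10), (21,G3,11), (23,G2,12), (25,G2,13), (26,G3,14), (28,G4,15)
Step 2: Sum ranks within each group.
R_1 = 17.5 (n_1 = 3)
R_2 = 29.5 (n_2 = 4)
R_3 = 45 (n_3 = 5)
R_4 = 28 (n_4 = 3)
Step 3: H = 12/(N(N+1)) * sum(R_i^2/n_i) - 3(N+1)
     = 12/(15*16) * (17.5^2/3 + 29.5^2/4 + 45^2/5 + 28^2/3) - 3*16
     = 0.050000 * 985.979 - 48
     = 1.298958.
Step 4: Ties present; correction factor C = 1 - 12/(15^3 - 15) = 0.996429. Corrected H = 1.298958 / 0.996429 = 1.303614.
Step 5: Under H0, H ~ chi^2(3); p-value = 0.728275.
Step 6: alpha = 0.1. fail to reject H0.

H = 1.3036, df = 3, p = 0.728275, fail to reject H0.


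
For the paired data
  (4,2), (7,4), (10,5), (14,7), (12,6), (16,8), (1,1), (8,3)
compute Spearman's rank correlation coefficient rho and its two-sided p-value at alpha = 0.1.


Step 1: Rank x and y separately (midranks; no ties here).
rank(x): 4->2, 7->3, 10->5, 14->7, 12->6, 16->8, 1->1, 8->4
rank(y): 2->2, 4->4, 5->5, 7->7, 6->6, 8->8, 1->1, 3->3
Step 2: d_i = R_x(i) - R_y(i); compute d_i^2.
  (2-2)^2=0, (3-4)^2=1, (5-5)^2=0, (7-7)^2=0, (6-6)^2=0, (8-8)^2=0, (1-1)^2=0, (4-3)^2=1
sum(d^2) = 2.
Step 3: rho = 1 - 6*2 / (8*(8^2 - 1)) = 1 - 12/504 = 0.976190.
Step 4: Under H0, t = rho * sqrt((n-2)/(1-rho^2)) = 11.0235 ~ t(6).
Step 5: Two-sided p-value from the t-distribution with 6 df = 0.000033.
Step 6: alpha = 0.1. reject H0.

rho = 0.9762, p = 0.000033, reject H0 at alpha = 0.1.


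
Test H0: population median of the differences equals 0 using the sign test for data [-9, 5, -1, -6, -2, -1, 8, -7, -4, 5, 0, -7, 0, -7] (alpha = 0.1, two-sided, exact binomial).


Step 1: Discard zero differences. Original n = 14; n_eff = number of nonzero differences = 12.
Nonzero differences (with sign): -9, +5, -1, -6, -2, -1, +8, -7, -4, +5, -7, -7
Step 2: Count signs: positive = 3, negative = 9.
Step 3: Under H0: P(positive) = 0.5, so the number of positives S ~ Bin(12, 0.5).
Step 4: Two-sided exact p-value = sum of Bin(12,0.5) probabilities at or below the observed probability = 0.145996.
Step 5: alpha = 0.1. fail to reject H0.

n_eff = 12, pos = 3, neg = 9, p = 0.145996, fail to reject H0.


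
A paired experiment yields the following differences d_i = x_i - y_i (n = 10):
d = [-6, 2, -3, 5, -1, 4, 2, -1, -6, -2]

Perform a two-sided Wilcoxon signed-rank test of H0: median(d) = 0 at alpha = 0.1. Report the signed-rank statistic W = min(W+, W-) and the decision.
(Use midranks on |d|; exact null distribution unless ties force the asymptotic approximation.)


Step 1: Drop any zero differences (none here) and take |d_i|.
|d| = [6, 2, 3, 5, 1, 4, 2, 1, 6, 2]
Step 2: Midrank |d_i| (ties get averaged ranks).
ranks: |6|->9.5, |2|->4, |3|->6, |5|->8, |1|->1.5, |4|->7, |2|->4, |1|->1.5, |6|->9.5, |2|->4
Step 3: Attach original signs; sum ranks with positive sign and with negative sign.
W+ = 4 + 8 + 7 + 4 = 23
W- = 9.5 + 6 + 1.5 + 1.5 + 9.5 + 4 = 32
(Check: W+ + W- = 55 should equal n(n+1)/2 = 55.)
Step 4: Test statistic W = min(W+, W-) = 23.
Step 5: Ties in |d|, so use the tie-corrected normal approximation.
        E[W] = n(n+1)/4 = 10*11/4 = 27.5.
        Tie groups: |d|=1 (t=2), |d|=2 (t=3), |d|=6 (t=2); sum(t^3 - t) = 36.
        Var[W] = n(n+1)(2n+1)/24 - sum(t^3-t)/48 = 2310/24 - 36/48 = 95.5.
        z = (W - E[W]) / sqrt(Var[W]) = (23 - 27.5) / 9.7724 = -0.4605.
        Two-sided p = 2*Phi(z) = 0.645172.
Step 6: alpha = 0.1. fail to reject H0.

W+ = 23, W- = 32, W = min = 23, p = 0.645172, fail to reject H0.


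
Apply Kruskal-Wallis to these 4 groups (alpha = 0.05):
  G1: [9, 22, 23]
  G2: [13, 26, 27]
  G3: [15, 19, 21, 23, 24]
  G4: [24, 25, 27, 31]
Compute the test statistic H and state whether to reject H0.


Step 1: Combine all N = 15 observations and assign midranks.
sorted (value, group, rank): (9,G1,1), (13,G2,2), (15,G3,3), (19,G3,4), (21,G3,5), (22,G1,6), (23,G1,7.5), (23,G3,7.5), (24,G3,9.5), (24,G4,9.5), (25,G4,11), (26,G2,12), (27,G2,13.5), (27,G4,13.5), (31,G4,15)
Step 2: Sum ranks within each group.
R_1 = 14.5 (n_1 = 3)
R_2 = 27.5 (n_2 = 3)
R_3 = 29 (n_3 = 5)
R_4 = 49 (n_4 = 4)
Step 3: H = 12/(N(N+1)) * sum(R_i^2/n_i) - 3(N+1)
     = 12/(15*16) * (14.5^2/3 + 27.5^2/3 + 29^2/5 + 49^2/4) - 3*16
     = 0.050000 * 1090.62 - 48
     = 6.530833.
Step 4: Ties present; correction factor C = 1 - 18/(15^3 - 15) = 0.994643. Corrected H = 6.530833 / 0.994643 = 6.566008.
Step 5: Under H0, H ~ chi^2(3); p-value = 0.087095.
Step 6: alpha = 0.05. fail to reject H0.

H = 6.5660, df = 3, p = 0.087095, fail to reject H0.


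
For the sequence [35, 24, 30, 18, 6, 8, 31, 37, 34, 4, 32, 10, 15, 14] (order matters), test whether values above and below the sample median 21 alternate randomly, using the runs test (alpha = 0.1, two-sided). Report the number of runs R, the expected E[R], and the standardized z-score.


Step 1: Compute median = 21; label A = above, B = below.
Labels in order: AAABBBAAABABBB  (n_A = 7, n_B = 7)
Step 2: Count runs R = 6.
Step 3: Under H0 (random ordering), E[R] = 2*n_A*n_B/(n_A+n_B) + 1 = 2*7*7/14 + 1 = 8.0000.
        Var[R] = 2*n_A*n_B*(2*n_A*n_B - n_A - n_B) / ((n_A+n_B)^2 * (n_A+n_B-1)) = 8232/2548 = 3.2308.
        SD[R] = 1.7974.
Step 4: Continuity-corrected z = (R + 0.5 - E[R]) / SD[R] = (6 + 0.5 - 8.0000) / 1.7974 = -0.8345.
Step 5: Two-sided p-value via normal approximation = 2*(1 - Phi(|z|)) = 0.403986.
Step 6: alpha = 0.1. fail to reject H0.

R = 6, z = -0.8345, p = 0.403986, fail to reject H0.


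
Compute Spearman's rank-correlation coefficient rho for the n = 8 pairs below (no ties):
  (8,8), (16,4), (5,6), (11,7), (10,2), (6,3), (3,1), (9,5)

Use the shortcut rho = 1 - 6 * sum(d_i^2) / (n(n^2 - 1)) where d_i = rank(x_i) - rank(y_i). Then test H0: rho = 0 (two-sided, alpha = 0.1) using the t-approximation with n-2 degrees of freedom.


Step 1: Rank x and y separately (midranks; no ties here).
rank(x): 8->4, 16->8, 5->2, 11->7, 10->6, 6->3, 3->1, 9->5
rank(y): 8->8, 4->4, 6->6, 7->7, 2->2, 3->3, 1->1, 5->5
Step 2: d_i = R_x(i) - R_y(i); compute d_i^2.
  (4-8)^2=16, (8-4)^2=16, (2-6)^2=16, (7-7)^2=0, (6-2)^2=16, (3-3)^2=0, (1-1)^2=0, (5-5)^2=0
sum(d^2) = 64.
Step 3: rho = 1 - 6*64 / (8*(8^2 - 1)) = 1 - 384/504 = 0.238095.
Step 4: Under H0, t = rho * sqrt((n-2)/(1-rho^2)) = 0.6005 ~ t(6).
Step 5: Two-sided p-value from the t-distribution with 6 df = 0.570156.
Step 6: alpha = 0.1. fail to reject H0.

rho = 0.2381, p = 0.570156, fail to reject H0 at alpha = 0.1.


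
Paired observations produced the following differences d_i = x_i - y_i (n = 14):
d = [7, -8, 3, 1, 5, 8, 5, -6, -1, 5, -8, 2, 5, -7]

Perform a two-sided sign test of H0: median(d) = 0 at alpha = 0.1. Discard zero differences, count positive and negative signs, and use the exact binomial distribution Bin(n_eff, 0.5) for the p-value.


Step 1: Discard zero differences. Original n = 14; n_eff = number of nonzero differences = 14.
Nonzero differences (with sign): +7, -8, +3, +1, +5, +8, +5, -6, -1, +5, -8, +2, +5, -7
Step 2: Count signs: positive = 9, negative = 5.
Step 3: Under H0: P(positive) = 0.5, so the number of positives S ~ Bin(14, 0.5).
Step 4: Two-sided exact p-value = sum of Bin(14,0.5) probabilities at or below the observed probability = 0.423950.
Step 5: alpha = 0.1. fail to reject H0.

n_eff = 14, pos = 9, neg = 5, p = 0.423950, fail to reject H0.


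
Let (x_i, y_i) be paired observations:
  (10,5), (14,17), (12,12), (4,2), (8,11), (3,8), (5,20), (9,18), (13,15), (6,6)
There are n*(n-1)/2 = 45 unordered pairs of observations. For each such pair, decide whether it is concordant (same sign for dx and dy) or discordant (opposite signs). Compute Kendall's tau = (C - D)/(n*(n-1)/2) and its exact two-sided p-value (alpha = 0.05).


Step 1: Enumerate the 45 unordered pairs (i,j) with i<j and classify each by sign(x_j-x_i) * sign(y_j-y_i).
  (1,2):dx=+4,dy=+12->C; (1,3):dx=+2,dy=+7->C; (1,4):dx=-6,dy=-3->C; (1,5):dx=-2,dy=+6->D
  (1,6):dx=-7,dy=+3->D; (1,7):dx=-5,dy=+15->D; (1,8):dx=-1,dy=+13->D; (1,9):dx=+3,dy=+10->C
  (1,10):dx=-4,dy=+1->D; (2,3):dx=-2,dy=-5->C; (2,4):dx=-10,dy=-15->C; (2,5):dx=-6,dy=-6->C
  (2,6):dx=-11,dy=-9->C; (2,7):dx=-9,dy=+3->D; (2,8):dx=-5,dy=+1->D; (2,9):dx=-1,dy=-2->C
  (2,10):dx=-8,dy=-11->C; (3,4):dx=-8,dy=-10->C; (3,5):dx=-4,dy=-1->C; (3,6):dx=-9,dy=-4->C
  (3,7):dx=-7,dy=+8->D; (3,8):dx=-3,dy=+6->D; (3,9):dx=+1,dy=+3->C; (3,10):dx=-6,dy=-6->C
  (4,5):dx=+4,dy=+9->C; (4,6):dx=-1,dy=+6->D; (4,7):dx=+1,dy=+18->C; (4,8):dx=+5,dy=+16->C
  (4,9):dx=+9,dy=+13->C; (4,10):dx=+2,dy=+4->C; (5,6):dx=-5,dy=-3->C; (5,7):dx=-3,dy=+9->D
  (5,8):dx=+1,dy=+7->C; (5,9):dx=+5,dy=+4->C; (5,10):dx=-2,dy=-5->C; (6,7):dx=+2,dy=+12->C
  (6,8):dx=+6,dy=+10->C; (6,9):dx=+10,dy=+7->C; (6,10):dx=+3,dy=-2->D; (7,8):dx=+4,dy=-2->D
  (7,9):dx=+8,dy=-5->D; (7,10):dx=+1,dy=-14->D; (8,9):dx=+4,dy=-3->D; (8,10):dx=-3,dy=-12->C
  (9,10):dx=-7,dy=-9->C
Step 2: C = 29, D = 16, total pairs = 45.
Step 3: tau = (C - D)/(n(n-1)/2) = (29 - 16)/45 = 0.288889.
Step 4: Exact two-sided p-value (enumerate n! = 3628800 permutations of y under H0): p = 0.291248.
Step 5: alpha = 0.05. fail to reject H0.

tau_b = 0.2889 (C=29, D=16), p = 0.291248, fail to reject H0.


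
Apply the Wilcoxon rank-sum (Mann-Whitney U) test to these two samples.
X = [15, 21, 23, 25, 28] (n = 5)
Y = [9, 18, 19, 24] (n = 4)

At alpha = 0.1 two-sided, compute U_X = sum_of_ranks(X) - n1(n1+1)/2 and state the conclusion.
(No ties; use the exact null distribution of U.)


Step 1: Combine and sort all 9 observations; assign midranks.
sorted (value, group): (9,Y), (15,X), (18,Y), (19,Y), (21,X), (23,X), (24,Y), (25,X), (28,X)
ranks: 9->1, 15->2, 18->3, 19->4, 21->5, 23->6, 24->7, 25->8, 28->9
Step 2: Rank sum for X: R1 = 2 + 5 + 6 + 8 + 9 = 30.
Step 3: U_X = R1 - n1(n1+1)/2 = 30 - 5*6/2 = 30 - 15 = 15.
       U_Y = n1*n2 - U_X = 20 - 15 = 5.
Step 4: No ties, so the exact null distribution of U (based on enumerating the C(9,5) = 126 equally likely rank assignments) gives the two-sided p-value.
Step 5: p-value = 0.285714; compare to alpha = 0.1. fail to reject H0.

U_X = 15, p = 0.285714, fail to reject H0 at alpha = 0.1.


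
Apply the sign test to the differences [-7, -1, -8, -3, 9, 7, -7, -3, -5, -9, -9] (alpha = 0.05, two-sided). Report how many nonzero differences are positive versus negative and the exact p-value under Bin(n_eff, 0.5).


Step 1: Discard zero differences. Original n = 11; n_eff = number of nonzero differences = 11.
Nonzero differences (with sign): -7, -1, -8, -3, +9, +7, -7, -3, -5, -9, -9
Step 2: Count signs: positive = 2, negative = 9.
Step 3: Under H0: P(positive) = 0.5, so the number of positives S ~ Bin(11, 0.5).
Step 4: Two-sided exact p-value = sum of Bin(11,0.5) probabilities at or below the observed probability = 0.065430.
Step 5: alpha = 0.05. fail to reject H0.

n_eff = 11, pos = 2, neg = 9, p = 0.065430, fail to reject H0.


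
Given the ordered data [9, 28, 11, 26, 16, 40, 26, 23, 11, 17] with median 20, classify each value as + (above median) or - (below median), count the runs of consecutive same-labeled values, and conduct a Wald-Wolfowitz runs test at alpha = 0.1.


Step 1: Compute median = 20; label A = above, B = below.
Labels in order: BABABAAABB  (n_A = 5, n_B = 5)
Step 2: Count runs R = 7.
Step 3: Under H0 (random ordering), E[R] = 2*n_A*n_B/(n_A+n_B) + 1 = 2*5*5/10 + 1 = 6.0000.
        Var[R] = 2*n_A*n_B*(2*n_A*n_B - n_A - n_B) / ((n_A+n_B)^2 * (n_A+n_B-1)) = 2000/900 = 2.2222.
        SD[R] = 1.4907.
Step 4: Continuity-corrected z = (R - 0.5 - E[R]) / SD[R] = (7 - 0.5 - 6.0000) / 1.4907 = 0.3354.
Step 5: Two-sided p-value via normal approximation = 2*(1 - Phi(|z|)) = 0.737316.
Step 6: alpha = 0.1. fail to reject H0.

R = 7, z = 0.3354, p = 0.737316, fail to reject H0.


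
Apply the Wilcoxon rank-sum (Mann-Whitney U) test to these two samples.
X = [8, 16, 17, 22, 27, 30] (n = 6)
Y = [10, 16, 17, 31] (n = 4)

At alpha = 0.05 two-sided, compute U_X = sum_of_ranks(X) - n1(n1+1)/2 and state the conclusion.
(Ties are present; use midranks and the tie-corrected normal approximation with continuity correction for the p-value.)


Step 1: Combine and sort all 10 observations; assign midranks.
sorted (value, group): (8,X), (10,Y), (16,X), (16,Y), (17,X), (17,Y), (22,X), (27,X), (30,X), (31,Y)
ranks: 8->1, 10->2, 16->3.5, 16->3.5, 17->5.5, 17->5.5, 22->7, 27->8, 30->9, 31->10
Step 2: Rank sum for X: R1 = 1 + 3.5 + 5.5 + 7 + 8 + 9 = 34.
Step 3: U_X = R1 - n1(n1+1)/2 = 34 - 6*7/2 = 34 - 21 = 13.
       U_Y = n1*n2 - U_X = 24 - 13 = 11.
Step 4: Ties are present, so use the tie-corrected normal approximation (with continuity correction) for the p-value.
Step 5: p-value = 0.914589; compare to alpha = 0.05. fail to reject H0.

U_X = 13, p = 0.914589, fail to reject H0 at alpha = 0.05.


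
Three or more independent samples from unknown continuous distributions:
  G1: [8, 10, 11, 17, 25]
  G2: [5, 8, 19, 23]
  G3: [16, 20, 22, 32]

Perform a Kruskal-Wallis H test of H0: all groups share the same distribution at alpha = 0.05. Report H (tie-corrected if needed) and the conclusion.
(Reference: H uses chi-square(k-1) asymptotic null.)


Step 1: Combine all N = 13 observations and assign midranks.
sorted (value, group, rank): (5,G2,1), (8,G1,2.5), (8,G2,2.5), (10,G1,4), (11,G1,5), (16,G3,6), (17,G1,7), (19,G2,8), (20,G3,9), (22,G3,10), (23,G2,11), (25,G1,12), (32,G3,13)
Step 2: Sum ranks within each group.
R_1 = 30.5 (n_1 = 5)
R_2 = 22.5 (n_2 = 4)
R_3 = 38 (n_3 = 4)
Step 3: H = 12/(N(N+1)) * sum(R_i^2/n_i) - 3(N+1)
     = 12/(13*14) * (30.5^2/5 + 22.5^2/4 + 38^2/4) - 3*14
     = 0.065934 * 673.612 - 42
     = 2.414011.
Step 4: Ties present; correction factor C = 1 - 6/(13^3 - 13) = 0.997253. Corrected H = 2.414011 / 0.997253 = 2.420661.
Step 5: Under H0, H ~ chi^2(2); p-value = 0.298099.
Step 6: alpha = 0.05. fail to reject H0.

H = 2.4207, df = 2, p = 0.298099, fail to reject H0.


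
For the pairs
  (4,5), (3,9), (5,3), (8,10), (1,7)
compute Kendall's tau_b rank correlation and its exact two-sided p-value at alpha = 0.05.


Step 1: Enumerate the 10 unordered pairs (i,j) with i<j and classify each by sign(x_j-x_i) * sign(y_j-y_i).
  (1,2):dx=-1,dy=+4->D; (1,3):dx=+1,dy=-2->D; (1,4):dx=+4,dy=+5->C; (1,5):dx=-3,dy=+2->D
  (2,3):dx=+2,dy=-6->D; (2,4):dx=+5,dy=+1->C; (2,5):dx=-2,dy=-2->C; (3,4):dx=+3,dy=+7->C
  (3,5):dx=-4,dy=+4->D; (4,5):dx=-7,dy=-3->C
Step 2: C = 5, D = 5, total pairs = 10.
Step 3: tau = (C - D)/(n(n-1)/2) = (5 - 5)/10 = 0.000000.
Step 4: Exact two-sided p-value (enumerate n! = 120 permutations of y under H0): p = 1.000000.
Step 5: alpha = 0.05. fail to reject H0.

tau_b = 0.0000 (C=5, D=5), p = 1.000000, fail to reject H0.


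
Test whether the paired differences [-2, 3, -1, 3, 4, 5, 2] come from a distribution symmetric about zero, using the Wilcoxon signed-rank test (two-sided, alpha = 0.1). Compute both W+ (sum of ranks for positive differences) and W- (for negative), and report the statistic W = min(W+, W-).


Step 1: Drop any zero differences (none here) and take |d_i|.
|d| = [2, 3, 1, 3, 4, 5, 2]
Step 2: Midrank |d_i| (ties get averaged ranks).
ranks: |2|->2.5, |3|->4.5, |1|->1, |3|->4.5, |4|->6, |5|->7, |2|->2.5
Step 3: Attach original signs; sum ranks with positive sign and with negative sign.
W+ = 4.5 + 4.5 + 6 + 7 + 2.5 = 24.5
W- = 2.5 + 1 = 3.5
(Check: W+ + W- = 28 should equal n(n+1)/2 = 28.)
Step 4: Test statistic W = min(W+, W-) = 3.5.
Step 5: Ties in |d|, so use the tie-corrected normal approximation.
        E[W] = n(n+1)/4 = 7*8/4 = 14.
        Tie groups: |d|=2 (t=2), |d|=3 (t=2); sum(t^3 - t) = 12.
        Var[W] = n(n+1)(2n+1)/24 - sum(t^3-t)/48 = 840/24 - 12/48 = 34.75.
        z = (W - E[W]) / sqrt(Var[W]) = (3.5 - 14) / 5.8949 = -1.7812.
        Two-sided p = 2*Phi(z) = 0.074880.
Step 6: alpha = 0.1. reject H0.

W+ = 24.5, W- = 3.5, W = min = 3.5, p = 0.074880, reject H0.


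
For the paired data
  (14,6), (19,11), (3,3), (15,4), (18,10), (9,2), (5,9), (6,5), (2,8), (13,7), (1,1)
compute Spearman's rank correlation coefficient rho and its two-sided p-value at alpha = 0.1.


Step 1: Rank x and y separately (midranks; no ties here).
rank(x): 14->8, 19->11, 3->3, 15->9, 18->10, 9->6, 5->4, 6->5, 2->2, 13->7, 1->1
rank(y): 6->6, 11->11, 3->3, 4->4, 10->10, 2->2, 9->9, 5->5, 8->8, 7->7, 1->1
Step 2: d_i = R_x(i) - R_y(i); compute d_i^2.
  (8-6)^2=4, (11-11)^2=0, (3-3)^2=0, (9-4)^2=25, (10-10)^2=0, (6-2)^2=16, (4-9)^2=25, (5-5)^2=0, (2-8)^2=36, (7-7)^2=0, (1-1)^2=0
sum(d^2) = 106.
Step 3: rho = 1 - 6*106 / (11*(11^2 - 1)) = 1 - 636/1320 = 0.518182.
Step 4: Under H0, t = rho * sqrt((n-2)/(1-rho^2)) = 1.8176 ~ t(9).
Step 5: Two-sided p-value from the t-distribution with 9 df = 0.102492.
Step 6: alpha = 0.1. fail to reject H0.

rho = 0.5182, p = 0.102492, fail to reject H0 at alpha = 0.1.


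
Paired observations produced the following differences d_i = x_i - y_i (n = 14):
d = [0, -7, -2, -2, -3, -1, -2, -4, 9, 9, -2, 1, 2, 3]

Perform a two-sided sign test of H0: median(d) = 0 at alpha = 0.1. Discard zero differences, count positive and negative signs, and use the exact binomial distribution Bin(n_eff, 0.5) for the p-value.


Step 1: Discard zero differences. Original n = 14; n_eff = number of nonzero differences = 13.
Nonzero differences (with sign): -7, -2, -2, -3, -1, -2, -4, +9, +9, -2, +1, +2, +3
Step 2: Count signs: positive = 5, negative = 8.
Step 3: Under H0: P(positive) = 0.5, so the number of positives S ~ Bin(13, 0.5).
Step 4: Two-sided exact p-value = sum of Bin(13,0.5) probabilities at or below the observed probability = 0.581055.
Step 5: alpha = 0.1. fail to reject H0.

n_eff = 13, pos = 5, neg = 8, p = 0.581055, fail to reject H0.


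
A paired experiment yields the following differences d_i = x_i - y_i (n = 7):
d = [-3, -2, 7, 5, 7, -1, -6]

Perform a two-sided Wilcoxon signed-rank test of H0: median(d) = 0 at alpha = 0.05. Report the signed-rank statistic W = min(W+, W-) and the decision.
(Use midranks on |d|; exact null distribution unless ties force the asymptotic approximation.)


Step 1: Drop any zero differences (none here) and take |d_i|.
|d| = [3, 2, 7, 5, 7, 1, 6]
Step 2: Midrank |d_i| (ties get averaged ranks).
ranks: |3|->3, |2|->2, |7|->6.5, |5|->4, |7|->6.5, |1|->1, |6|->5
Step 3: Attach original signs; sum ranks with positive sign and with negative sign.
W+ = 6.5 + 4 + 6.5 = 17
W- = 3 + 2 + 1 + 5 = 11
(Check: W+ + W- = 28 should equal n(n+1)/2 = 28.)
Step 4: Test statistic W = min(W+, W-) = 11.
Step 5: Ties in |d|, so use the tie-corrected normal approximation.
        E[W] = n(n+1)/4 = 7*8/4 = 14.
        Tie groups: |d|=7 (t=2); sum(t^3 - t) = 6.
        Var[W] = n(n+1)(2n+1)/24 - sum(t^3-t)/48 = 840/24 - 6/48 = 34.875.
        z = (W - E[W]) / sqrt(Var[W]) = (11 - 14) / 5.9055 = -0.5080.
        Two-sided p = 2*Phi(z) = 0.611453.
Step 6: alpha = 0.05. fail to reject H0.

W+ = 17, W- = 11, W = min = 11, p = 0.611453, fail to reject H0.


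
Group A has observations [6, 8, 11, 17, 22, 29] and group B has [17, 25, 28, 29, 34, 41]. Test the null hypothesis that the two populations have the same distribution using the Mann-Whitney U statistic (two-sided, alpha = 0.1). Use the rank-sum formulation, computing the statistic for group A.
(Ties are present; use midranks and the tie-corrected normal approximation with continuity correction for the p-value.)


Step 1: Combine and sort all 12 observations; assign midranks.
sorted (value, group): (6,X), (8,X), (11,X), (17,X), (17,Y), (22,X), (25,Y), (28,Y), (29,X), (29,Y), (34,Y), (41,Y)
ranks: 6->1, 8->2, 11->3, 17->4.5, 17->4.5, 22->6, 25->7, 28->8, 29->9.5, 29->9.5, 34->11, 41->12
Step 2: Rank sum for X: R1 = 1 + 2 + 3 + 4.5 + 6 + 9.5 = 26.
Step 3: U_X = R1 - n1(n1+1)/2 = 26 - 6*7/2 = 26 - 21 = 5.
       U_Y = n1*n2 - U_X = 36 - 5 = 31.
Step 4: Ties are present, so use the tie-corrected normal approximation (with continuity correction) for the p-value.
Step 5: p-value = 0.044576; compare to alpha = 0.1. reject H0.

U_X = 5, p = 0.044576, reject H0 at alpha = 0.1.


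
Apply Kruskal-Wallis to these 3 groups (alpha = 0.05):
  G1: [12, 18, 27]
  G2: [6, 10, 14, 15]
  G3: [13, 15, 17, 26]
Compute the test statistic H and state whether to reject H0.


Step 1: Combine all N = 11 observations and assign midranks.
sorted (value, group, rank): (6,G2,1), (10,G2,2), (12,G1,3), (13,G3,4), (14,G2,5), (15,G2,6.5), (15,G3,6.5), (17,G3,8), (18,G1,9), (26,G3,10), (27,G1,11)
Step 2: Sum ranks within each group.
R_1 = 23 (n_1 = 3)
R_2 = 14.5 (n_2 = 4)
R_3 = 28.5 (n_3 = 4)
Step 3: H = 12/(N(N+1)) * sum(R_i^2/n_i) - 3(N+1)
     = 12/(11*12) * (23^2/3 + 14.5^2/4 + 28.5^2/4) - 3*12
     = 0.090909 * 431.958 - 36
     = 3.268939.
Step 4: Ties present; correction factor C = 1 - 6/(11^3 - 11) = 0.995455. Corrected H = 3.268939 / 0.995455 = 3.283866.
Step 5: Under H0, H ~ chi^2(2); p-value = 0.193605.
Step 6: alpha = 0.05. fail to reject H0.

H = 3.2839, df = 2, p = 0.193605, fail to reject H0.


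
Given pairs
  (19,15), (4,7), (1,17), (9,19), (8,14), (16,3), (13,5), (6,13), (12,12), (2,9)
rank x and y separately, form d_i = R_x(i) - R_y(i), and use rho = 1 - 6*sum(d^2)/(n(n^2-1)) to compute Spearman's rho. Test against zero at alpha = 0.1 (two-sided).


Step 1: Rank x and y separately (midranks; no ties here).
rank(x): 19->10, 4->3, 1->1, 9->6, 8->5, 16->9, 13->8, 6->4, 12->7, 2->2
rank(y): 15->8, 7->3, 17->9, 19->10, 14->7, 3->1, 5->2, 13->6, 12->5, 9->4
Step 2: d_i = R_x(i) - R_y(i); compute d_i^2.
  (10-8)^2=4, (3-3)^2=0, (1-9)^2=64, (6-10)^2=16, (5-7)^2=4, (9-1)^2=64, (8-2)^2=36, (4-6)^2=4, (7-5)^2=4, (2-4)^2=4
sum(d^2) = 200.
Step 3: rho = 1 - 6*200 / (10*(10^2 - 1)) = 1 - 1200/990 = -0.212121.
Step 4: Under H0, t = rho * sqrt((n-2)/(1-rho^2)) = -0.6139 ~ t(8).
Step 5: Two-sided p-value from the t-distribution with 8 df = 0.556306.
Step 6: alpha = 0.1. fail to reject H0.

rho = -0.2121, p = 0.556306, fail to reject H0 at alpha = 0.1.


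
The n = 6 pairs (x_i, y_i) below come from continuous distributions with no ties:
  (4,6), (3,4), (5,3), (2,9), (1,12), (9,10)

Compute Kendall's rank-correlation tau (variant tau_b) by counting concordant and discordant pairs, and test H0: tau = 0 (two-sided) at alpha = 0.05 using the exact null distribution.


Step 1: Enumerate the 15 unordered pairs (i,j) with i<j and classify each by sign(x_j-x_i) * sign(y_j-y_i).
  (1,2):dx=-1,dy=-2->C; (1,3):dx=+1,dy=-3->D; (1,4):dx=-2,dy=+3->D; (1,5):dx=-3,dy=+6->D
  (1,6):dx=+5,dy=+4->C; (2,3):dx=+2,dy=-1->D; (2,4):dx=-1,dy=+5->D; (2,5):dx=-2,dy=+8->D
  (2,6):dx=+6,dy=+6->C; (3,4):dx=-3,dy=+6->D; (3,5):dx=-4,dy=+9->D; (3,6):dx=+4,dy=+7->C
  (4,5):dx=-1,dy=+3->D; (4,6):dx=+7,dy=+1->C; (5,6):dx=+8,dy=-2->D
Step 2: C = 5, D = 10, total pairs = 15.
Step 3: tau = (C - D)/(n(n-1)/2) = (5 - 10)/15 = -0.333333.
Step 4: Exact two-sided p-value (enumerate n! = 720 permutations of y under H0): p = 0.469444.
Step 5: alpha = 0.05. fail to reject H0.

tau_b = -0.3333 (C=5, D=10), p = 0.469444, fail to reject H0.


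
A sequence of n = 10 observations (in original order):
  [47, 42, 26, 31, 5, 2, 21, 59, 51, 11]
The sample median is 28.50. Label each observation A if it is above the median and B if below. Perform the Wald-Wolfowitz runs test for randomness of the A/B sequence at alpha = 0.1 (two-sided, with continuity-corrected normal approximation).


Step 1: Compute median = 28.50; label A = above, B = below.
Labels in order: AABABBBAAB  (n_A = 5, n_B = 5)
Step 2: Count runs R = 6.
Step 3: Under H0 (random ordering), E[R] = 2*n_A*n_B/(n_A+n_B) + 1 = 2*5*5/10 + 1 = 6.0000.
        Var[R] = 2*n_A*n_B*(2*n_A*n_B - n_A - n_B) / ((n_A+n_B)^2 * (n_A+n_B-1)) = 2000/900 = 2.2222.
        SD[R] = 1.4907.
Step 4: R = E[R], so z = 0 with no continuity correction.
Step 5: Two-sided p-value via normal approximation = 2*(1 - Phi(|z|)) = 1.000000.
Step 6: alpha = 0.1. fail to reject H0.

R = 6, z = 0.0000, p = 1.000000, fail to reject H0.


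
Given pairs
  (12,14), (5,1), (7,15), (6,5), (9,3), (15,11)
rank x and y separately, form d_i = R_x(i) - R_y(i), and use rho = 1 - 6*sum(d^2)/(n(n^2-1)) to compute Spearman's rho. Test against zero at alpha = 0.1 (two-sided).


Step 1: Rank x and y separately (midranks; no ties here).
rank(x): 12->5, 5->1, 7->3, 6->2, 9->4, 15->6
rank(y): 14->5, 1->1, 15->6, 5->3, 3->2, 11->4
Step 2: d_i = R_x(i) - R_y(i); compute d_i^2.
  (5-5)^2=0, (1-1)^2=0, (3-6)^2=9, (2-3)^2=1, (4-2)^2=4, (6-4)^2=4
sum(d^2) = 18.
Step 3: rho = 1 - 6*18 / (6*(6^2 - 1)) = 1 - 108/210 = 0.485714.
Step 4: Under H0, t = rho * sqrt((n-2)/(1-rho^2)) = 1.1113 ~ t(4).
Step 5: Two-sided p-value from the t-distribution with 4 df = 0.328723.
Step 6: alpha = 0.1. fail to reject H0.

rho = 0.4857, p = 0.328723, fail to reject H0 at alpha = 0.1.


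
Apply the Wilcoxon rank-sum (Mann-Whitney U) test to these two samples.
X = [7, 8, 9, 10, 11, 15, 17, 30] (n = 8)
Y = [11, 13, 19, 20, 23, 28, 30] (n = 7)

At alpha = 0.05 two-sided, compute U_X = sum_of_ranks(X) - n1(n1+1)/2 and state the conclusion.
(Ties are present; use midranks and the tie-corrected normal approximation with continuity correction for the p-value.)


Step 1: Combine and sort all 15 observations; assign midranks.
sorted (value, group): (7,X), (8,X), (9,X), (10,X), (11,X), (11,Y), (13,Y), (15,X), (17,X), (19,Y), (20,Y), (23,Y), (28,Y), (30,X), (30,Y)
ranks: 7->1, 8->2, 9->3, 10->4, 11->5.5, 11->5.5, 13->7, 15->8, 17->9, 19->10, 20->11, 23->12, 28->13, 30->14.5, 30->14.5
Step 2: Rank sum for X: R1 = 1 + 2 + 3 + 4 + 5.5 + 8 + 9 + 14.5 = 47.
Step 3: U_X = R1 - n1(n1+1)/2 = 47 - 8*9/2 = 47 - 36 = 11.
       U_Y = n1*n2 - U_X = 56 - 11 = 45.
Step 4: Ties are present, so use the tie-corrected normal approximation (with continuity correction) for the p-value.
Step 5: p-value = 0.055758; compare to alpha = 0.05. fail to reject H0.

U_X = 11, p = 0.055758, fail to reject H0 at alpha = 0.05.


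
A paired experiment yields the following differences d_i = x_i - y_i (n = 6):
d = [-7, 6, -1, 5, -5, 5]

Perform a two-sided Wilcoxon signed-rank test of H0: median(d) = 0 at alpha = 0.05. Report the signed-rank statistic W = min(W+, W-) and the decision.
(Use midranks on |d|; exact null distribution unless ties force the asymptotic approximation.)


Step 1: Drop any zero differences (none here) and take |d_i|.
|d| = [7, 6, 1, 5, 5, 5]
Step 2: Midrank |d_i| (ties get averaged ranks).
ranks: |7|->6, |6|->5, |1|->1, |5|->3, |5|->3, |5|->3
Step 3: Attach original signs; sum ranks with positive sign and with negative sign.
W+ = 5 + 3 + 3 = 11
W- = 6 + 1 + 3 = 10
(Check: W+ + W- = 21 should equal n(n+1)/2 = 21.)
Step 4: Test statistic W = min(W+, W-) = 10.
Step 5: Ties in |d|, so use the tie-corrected normal approximation.
        E[W] = n(n+1)/4 = 6*7/4 = 10.5.
        Tie groups: |d|=5 (t=3); sum(t^3 - t) = 24.
        Var[W] = n(n+1)(2n+1)/24 - sum(t^3-t)/48 = 546/24 - 24/48 = 22.25.
        z = (W - E[W]) / sqrt(Var[W]) = (10 - 10.5) / 4.7170 = -0.1060.
        Two-sided p = 2*Phi(z) = 0.915583.
Step 6: alpha = 0.05. fail to reject H0.

W+ = 11, W- = 10, W = min = 10, p = 0.915583, fail to reject H0.


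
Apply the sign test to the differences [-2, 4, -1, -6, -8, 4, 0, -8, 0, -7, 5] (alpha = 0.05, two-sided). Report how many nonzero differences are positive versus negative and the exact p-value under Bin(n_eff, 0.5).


Step 1: Discard zero differences. Original n = 11; n_eff = number of nonzero differences = 9.
Nonzero differences (with sign): -2, +4, -1, -6, -8, +4, -8, -7, +5
Step 2: Count signs: positive = 3, negative = 6.
Step 3: Under H0: P(positive) = 0.5, so the number of positives S ~ Bin(9, 0.5).
Step 4: Two-sided exact p-value = sum of Bin(9,0.5) probabilities at or below the observed probability = 0.507812.
Step 5: alpha = 0.05. fail to reject H0.

n_eff = 9, pos = 3, neg = 6, p = 0.507812, fail to reject H0.


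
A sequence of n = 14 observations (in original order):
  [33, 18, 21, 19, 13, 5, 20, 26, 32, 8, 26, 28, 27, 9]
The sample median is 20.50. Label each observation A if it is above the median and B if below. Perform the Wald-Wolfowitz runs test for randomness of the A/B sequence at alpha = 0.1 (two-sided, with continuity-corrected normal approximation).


Step 1: Compute median = 20.50; label A = above, B = below.
Labels in order: ABABBBBAABAAAB  (n_A = 7, n_B = 7)
Step 2: Count runs R = 8.
Step 3: Under H0 (random ordering), E[R] = 2*n_A*n_B/(n_A+n_B) + 1 = 2*7*7/14 + 1 = 8.0000.
        Var[R] = 2*n_A*n_B*(2*n_A*n_B - n_A - n_B) / ((n_A+n_B)^2 * (n_A+n_B-1)) = 8232/2548 = 3.2308.
        SD[R] = 1.7974.
Step 4: R = E[R], so z = 0 with no continuity correction.
Step 5: Two-sided p-value via normal approximation = 2*(1 - Phi(|z|)) = 1.000000.
Step 6: alpha = 0.1. fail to reject H0.

R = 8, z = 0.0000, p = 1.000000, fail to reject H0.


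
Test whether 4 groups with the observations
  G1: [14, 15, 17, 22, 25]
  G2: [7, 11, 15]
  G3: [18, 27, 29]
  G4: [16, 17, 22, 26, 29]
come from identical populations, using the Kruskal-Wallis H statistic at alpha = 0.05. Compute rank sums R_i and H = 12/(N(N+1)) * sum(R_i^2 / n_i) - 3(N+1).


Step 1: Combine all N = 16 observations and assign midranks.
sorted (value, group, rank): (7,G2,1), (11,G2,2), (14,G1,3), (15,G1,4.5), (15,G2,4.5), (16,G4,6), (17,G1,7.5), (17,G4,7.5), (18,G3,9), (22,G1,10.5), (22,G4,10.5), (25,G1,12), (26,G4,13), (27,G3,14), (29,G3,15.5), (29,G4,15.5)
Step 2: Sum ranks within each group.
R_1 = 37.5 (n_1 = 5)
R_2 = 7.5 (n_2 = 3)
R_3 = 38.5 (n_3 = 3)
R_4 = 52.5 (n_4 = 5)
Step 3: H = 12/(N(N+1)) * sum(R_i^2/n_i) - 3(N+1)
     = 12/(16*17) * (37.5^2/5 + 7.5^2/3 + 38.5^2/3 + 52.5^2/5) - 3*17
     = 0.044118 * 1345.33 - 51
     = 8.352941.
Step 4: Ties present; correction factor C = 1 - 24/(16^3 - 16) = 0.994118. Corrected H = 8.352941 / 0.994118 = 8.402367.
Step 5: Under H0, H ~ chi^2(3); p-value = 0.038388.
Step 6: alpha = 0.05. reject H0.

H = 8.4024, df = 3, p = 0.038388, reject H0.


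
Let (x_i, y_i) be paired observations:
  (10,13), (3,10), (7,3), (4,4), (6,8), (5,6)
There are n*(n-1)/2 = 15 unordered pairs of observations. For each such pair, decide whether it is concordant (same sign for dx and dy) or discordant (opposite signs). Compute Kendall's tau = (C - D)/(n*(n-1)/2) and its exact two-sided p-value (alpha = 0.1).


Step 1: Enumerate the 15 unordered pairs (i,j) with i<j and classify each by sign(x_j-x_i) * sign(y_j-y_i).
  (1,2):dx=-7,dy=-3->C; (1,3):dx=-3,dy=-10->C; (1,4):dx=-6,dy=-9->C; (1,5):dx=-4,dy=-5->C
  (1,6):dx=-5,dy=-7->C; (2,3):dx=+4,dy=-7->D; (2,4):dx=+1,dy=-6->D; (2,5):dx=+3,dy=-2->D
  (2,6):dx=+2,dy=-4->D; (3,4):dx=-3,dy=+1->D; (3,5):dx=-1,dy=+5->D; (3,6):dx=-2,dy=+3->D
  (4,5):dx=+2,dy=+4->C; (4,6):dx=+1,dy=+2->C; (5,6):dx=-1,dy=-2->C
Step 2: C = 8, D = 7, total pairs = 15.
Step 3: tau = (C - D)/(n(n-1)/2) = (8 - 7)/15 = 0.066667.
Step 4: Exact two-sided p-value (enumerate n! = 720 permutations of y under H0): p = 1.000000.
Step 5: alpha = 0.1. fail to reject H0.

tau_b = 0.0667 (C=8, D=7), p = 1.000000, fail to reject H0.


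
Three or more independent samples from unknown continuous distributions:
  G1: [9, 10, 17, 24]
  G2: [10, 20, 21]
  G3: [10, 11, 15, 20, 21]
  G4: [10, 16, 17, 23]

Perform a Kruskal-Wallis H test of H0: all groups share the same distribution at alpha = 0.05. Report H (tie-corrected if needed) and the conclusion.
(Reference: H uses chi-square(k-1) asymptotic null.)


Step 1: Combine all N = 16 observations and assign midranks.
sorted (value, group, rank): (9,G1,1), (10,G1,3.5), (10,G2,3.5), (10,G3,3.5), (10,G4,3.5), (11,G3,6), (15,G3,7), (16,G4,8), (17,G1,9.5), (17,G4,9.5), (20,G2,11.5), (20,G3,11.5), (21,G2,13.5), (21,G3,13.5), (23,G4,15), (24,G1,16)
Step 2: Sum ranks within each group.
R_1 = 30 (n_1 = 4)
R_2 = 28.5 (n_2 = 3)
R_3 = 41.5 (n_3 = 5)
R_4 = 36 (n_4 = 4)
Step 3: H = 12/(N(N+1)) * sum(R_i^2/n_i) - 3(N+1)
     = 12/(16*17) * (30^2/4 + 28.5^2/3 + 41.5^2/5 + 36^2/4) - 3*17
     = 0.044118 * 1164.2 - 51
     = 0.361765.
Step 4: Ties present; correction factor C = 1 - 78/(16^3 - 16) = 0.980882. Corrected H = 0.361765 / 0.980882 = 0.368816.
Step 5: Under H0, H ~ chi^2(3); p-value = 0.946606.
Step 6: alpha = 0.05. fail to reject H0.

H = 0.3688, df = 3, p = 0.946606, fail to reject H0.


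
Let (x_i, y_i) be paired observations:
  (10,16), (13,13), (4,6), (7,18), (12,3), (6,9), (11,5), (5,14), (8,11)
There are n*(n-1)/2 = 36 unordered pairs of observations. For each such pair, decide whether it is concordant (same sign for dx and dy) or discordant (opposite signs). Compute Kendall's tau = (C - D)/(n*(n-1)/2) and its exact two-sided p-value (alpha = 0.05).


Step 1: Enumerate the 36 unordered pairs (i,j) with i<j and classify each by sign(x_j-x_i) * sign(y_j-y_i).
  (1,2):dx=+3,dy=-3->D; (1,3):dx=-6,dy=-10->C; (1,4):dx=-3,dy=+2->D; (1,5):dx=+2,dy=-13->D
  (1,6):dx=-4,dy=-7->C; (1,7):dx=+1,dy=-11->D; (1,8):dx=-5,dy=-2->C; (1,9):dx=-2,dy=-5->C
  (2,3):dx=-9,dy=-7->C; (2,4):dx=-6,dy=+5->D; (2,5):dx=-1,dy=-10->C; (2,6):dx=-7,dy=-4->C
  (2,7):dx=-2,dy=-8->C; (2,8):dx=-8,dy=+1->D; (2,9):dx=-5,dy=-2->C; (3,4):dx=+3,dy=+12->C
  (3,5):dx=+8,dy=-3->D; (3,6):dx=+2,dy=+3->C; (3,7):dx=+7,dy=-1->D; (3,8):dx=+1,dy=+8->C
  (3,9):dx=+4,dy=+5->C; (4,5):dx=+5,dy=-15->D; (4,6):dx=-1,dy=-9->C; (4,7):dx=+4,dy=-13->D
  (4,8):dx=-2,dy=-4->C; (4,9):dx=+1,dy=-7->D; (5,6):dx=-6,dy=+6->D; (5,7):dx=-1,dy=+2->D
  (5,8):dx=-7,dy=+11->D; (5,9):dx=-4,dy=+8->D; (6,7):dx=+5,dy=-4->D; (6,8):dx=-1,dy=+5->D
  (6,9):dx=+2,dy=+2->C; (7,8):dx=-6,dy=+9->D; (7,9):dx=-3,dy=+6->D; (8,9):dx=+3,dy=-3->D
Step 2: C = 16, D = 20, total pairs = 36.
Step 3: tau = (C - D)/(n(n-1)/2) = (16 - 20)/36 = -0.111111.
Step 4: Exact two-sided p-value (enumerate n! = 362880 permutations of y under H0): p = 0.761414.
Step 5: alpha = 0.05. fail to reject H0.

tau_b = -0.1111 (C=16, D=20), p = 0.761414, fail to reject H0.


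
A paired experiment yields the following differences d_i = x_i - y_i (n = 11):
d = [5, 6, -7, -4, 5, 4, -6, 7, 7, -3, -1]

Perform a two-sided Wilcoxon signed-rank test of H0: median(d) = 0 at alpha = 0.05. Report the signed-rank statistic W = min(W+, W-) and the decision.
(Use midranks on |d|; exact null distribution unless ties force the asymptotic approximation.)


Step 1: Drop any zero differences (none here) and take |d_i|.
|d| = [5, 6, 7, 4, 5, 4, 6, 7, 7, 3, 1]
Step 2: Midrank |d_i| (ties get averaged ranks).
ranks: |5|->5.5, |6|->7.5, |7|->10, |4|->3.5, |5|->5.5, |4|->3.5, |6|->7.5, |7|->10, |7|->10, |3|->2, |1|->1
Step 3: Attach original signs; sum ranks with positive sign and with negative sign.
W+ = 5.5 + 7.5 + 5.5 + 3.5 + 10 + 10 = 42
W- = 10 + 3.5 + 7.5 + 2 + 1 = 24
(Check: W+ + W- = 66 should equal n(n+1)/2 = 66.)
Step 4: Test statistic W = min(W+, W-) = 24.
Step 5: Ties in |d|, so use the tie-corrected normal approximation.
        E[W] = n(n+1)/4 = 11*12/4 = 33.
        Tie groups: |d|=4 (t=2), |d|=5 (t=2), |d|=6 (t=2), |d|=7 (t=3); sum(t^3 - t) = 42.
        Var[W] = n(n+1)(2n+1)/24 - sum(t^3-t)/48 = 3036/24 - 42/48 = 125.625.
        z = (W - E[W]) / sqrt(Var[W]) = (24 - 33) / 11.2083 = -0.8030.
        Two-sided p = 2*Phi(z) = 0.421987.
Step 6: alpha = 0.05. fail to reject H0.

W+ = 42, W- = 24, W = min = 24, p = 0.421987, fail to reject H0.


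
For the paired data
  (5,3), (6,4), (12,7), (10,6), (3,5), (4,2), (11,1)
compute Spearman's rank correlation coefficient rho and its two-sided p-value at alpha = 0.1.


Step 1: Rank x and y separately (midranks; no ties here).
rank(x): 5->3, 6->4, 12->7, 10->5, 3->1, 4->2, 11->6
rank(y): 3->3, 4->4, 7->7, 6->6, 5->5, 2->2, 1->1
Step 2: d_i = R_x(i) - R_y(i); compute d_i^2.
  (3-3)^2=0, (4-4)^2=0, (7-7)^2=0, (5-6)^2=1, (1-5)^2=16, (2-2)^2=0, (6-1)^2=25
sum(d^2) = 42.
Step 3: rho = 1 - 6*42 / (7*(7^2 - 1)) = 1 - 252/336 = 0.250000.
Step 4: Under H0, t = rho * sqrt((n-2)/(1-rho^2)) = 0.5774 ~ t(5).
Step 5: Two-sided p-value from the t-distribution with 5 df = 0.588724.
Step 6: alpha = 0.1. fail to reject H0.

rho = 0.2500, p = 0.588724, fail to reject H0 at alpha = 0.1.


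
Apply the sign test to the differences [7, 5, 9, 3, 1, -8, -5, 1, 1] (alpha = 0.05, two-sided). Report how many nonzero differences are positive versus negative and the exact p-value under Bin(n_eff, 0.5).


Step 1: Discard zero differences. Original n = 9; n_eff = number of nonzero differences = 9.
Nonzero differences (with sign): +7, +5, +9, +3, +1, -8, -5, +1, +1
Step 2: Count signs: positive = 7, negative = 2.
Step 3: Under H0: P(positive) = 0.5, so the number of positives S ~ Bin(9, 0.5).
Step 4: Two-sided exact p-value = sum of Bin(9,0.5) probabilities at or below the observed probability = 0.179688.
Step 5: alpha = 0.05. fail to reject H0.

n_eff = 9, pos = 7, neg = 2, p = 0.179688, fail to reject H0.
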